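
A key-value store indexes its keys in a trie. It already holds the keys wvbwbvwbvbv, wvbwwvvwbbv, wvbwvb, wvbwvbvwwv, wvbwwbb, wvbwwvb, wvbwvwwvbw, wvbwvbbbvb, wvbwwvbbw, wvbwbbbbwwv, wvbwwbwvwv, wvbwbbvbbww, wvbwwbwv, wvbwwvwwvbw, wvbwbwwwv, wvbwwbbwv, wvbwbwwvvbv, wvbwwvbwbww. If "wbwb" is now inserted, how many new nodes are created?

3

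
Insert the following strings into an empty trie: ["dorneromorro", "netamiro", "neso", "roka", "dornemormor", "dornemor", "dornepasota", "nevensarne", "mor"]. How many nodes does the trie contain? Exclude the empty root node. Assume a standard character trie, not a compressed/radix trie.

Insert word by word; a character creates a node only if that edge doesn't already exist:
  "dorneromorro" → 12 new (d, o, r, n, e, r, o, m, o, r, r, o)
  "netamiro" → 8 new (n, e, t, a, m, i, r, o)
  "neso" → prefix "ne" already present; 2 new (s, o)
  "roka" → 4 new (r, o, k, a)
  "dornemormor" → prefix "dorne" already present; 6 new (m, o, r, m, o, r)
  "dornemor" → prefix "dornemor" already present; 0 new (none)
  "dornepasota" → prefix "dorne" already present; 6 new (p, a, s, o, t, a)
  "nevensarne" → prefix "ne" already present; 8 new (v, e, n, s, a, r, n, e)
  "mor" → 3 new (m, o, r)
Total nodes = 12 + 8 + 2 + 4 + 6 + 0 + 6 + 8 + 3 = 49

49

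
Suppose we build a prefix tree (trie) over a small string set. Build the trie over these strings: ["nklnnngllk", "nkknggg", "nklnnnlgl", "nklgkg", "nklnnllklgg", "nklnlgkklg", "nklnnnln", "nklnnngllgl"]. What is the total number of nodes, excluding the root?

Count nodes per top-level branch (shared prefixes stored once):
  'n'-branch (nkknggg, nklgkg, nklnlgkklg, nklnnllklgg, nklnnngllgl, nklnnngllk, nklnnnlgl, nklnnnln): 36 nodes
Sum: 36

36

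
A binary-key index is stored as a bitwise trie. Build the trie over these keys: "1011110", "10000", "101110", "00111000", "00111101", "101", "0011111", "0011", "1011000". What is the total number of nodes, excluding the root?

Count nodes per top-level branch (shared prefixes stored once):
  '0'-branch (0011, 00111000, 00111101, 0011111): 12 nodes
  '1'-branch (10000, 101, 1011000, 101110, 1011110): 14 nodes
Sum: 26

26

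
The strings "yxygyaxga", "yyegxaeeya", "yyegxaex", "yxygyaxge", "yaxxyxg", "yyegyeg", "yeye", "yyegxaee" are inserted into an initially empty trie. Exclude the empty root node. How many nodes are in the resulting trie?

32

Trie structure (* marks end of a word):
(root)
└─ y
   ├─ a
   │  └─ x
   │     └─ x
   │        └─ y
   │           └─ x
   │              └─ g *
   ├─ e
   │  └─ y
   │     └─ e *
   ├─ x
   │  └─ y
   │     └─ g
   │        └─ y
   │           └─ a
   │              └─ x
   │                 └─ g
   │                    ├─ a *
   │                    └─ e *
   └─ y
      └─ e
         └─ g
            ├─ x
            │  └─ a
            │     └─ e
            │        ├─ e *
            │        │  └─ y
            │        │     └─ a *
            │        └─ x *
            └─ y
               └─ e
                  └─ g *
Counting every labelled node above: 32.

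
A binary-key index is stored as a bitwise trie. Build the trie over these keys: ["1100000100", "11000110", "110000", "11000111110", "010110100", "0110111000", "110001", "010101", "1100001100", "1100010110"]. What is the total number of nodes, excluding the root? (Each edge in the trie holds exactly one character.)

44

For each word, the new-node count is its length minus the longest prefix already in the trie:
  "1100000100" → 10 new (1, 1, 0, 0, 0, 0, 0, 1, 0, 0)
  "11000110" → prefix "11000" already present; 3 new (1, 1, 0)
  "110000" → prefix "110000" already present; 0 new (none)
  "11000111110" → prefix "1100011" already present; 4 new (1, 1, 1, 0)
  "010110100" → 9 new (0, 1, 0, 1, 1, 0, 1, 0, 0)
  "0110111000" → prefix "01" already present; 8 new (1, 0, 1, 1, 1, 0, 0, 0)
  "110001" → prefix "110001" already present; 0 new (none)
  "010101" → prefix "0101" already present; 2 new (0, 1)
  "1100001100" → prefix "110000" already present; 4 new (1, 1, 0, 0)
  "1100010110" → prefix "110001" already present; 4 new (0, 1, 1, 0)
Total nodes = 10 + 3 + 0 + 4 + 9 + 8 + 0 + 2 + 4 + 4 = 44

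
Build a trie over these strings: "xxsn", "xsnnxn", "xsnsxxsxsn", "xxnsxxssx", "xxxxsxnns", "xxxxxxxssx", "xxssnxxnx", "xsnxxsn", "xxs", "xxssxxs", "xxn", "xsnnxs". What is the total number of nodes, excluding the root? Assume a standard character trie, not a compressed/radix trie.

50

Count nodes per top-level branch (shared prefixes stored once):
  'x'-branch (xsnnxn, xsnnxs, xsnsxxsxsn, xsnxxsn, xxn, xxnsxxssx, xxs, xxsn, xxssnxxnx, xxssxxs, xxxxsxnns, xxxxxxxssx): 50 nodes
Sum: 50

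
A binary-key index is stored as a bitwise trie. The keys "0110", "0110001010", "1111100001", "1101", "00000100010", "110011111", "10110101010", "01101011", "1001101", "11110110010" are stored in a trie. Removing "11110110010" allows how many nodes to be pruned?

7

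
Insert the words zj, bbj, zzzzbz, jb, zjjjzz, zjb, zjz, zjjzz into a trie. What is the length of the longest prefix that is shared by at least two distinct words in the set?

3

Equivalently: take the maximum, over all pairs, of their longest common prefix length.
"zjjjzz" and "zjjzz" agree on "zjj" (3 characters) before diverging; nothing deeper is shared.
Longest shared-prefix length: 3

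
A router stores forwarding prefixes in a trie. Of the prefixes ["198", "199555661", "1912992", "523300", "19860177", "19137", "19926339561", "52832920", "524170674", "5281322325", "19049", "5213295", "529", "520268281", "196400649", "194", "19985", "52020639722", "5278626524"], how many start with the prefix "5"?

9

Filter for entries beginning with "5":
Words under "5": 52020639722, 520268281, 5213295, 523300, 524170674, 5278626524, 5281322325, 52832920, 529
Count: 9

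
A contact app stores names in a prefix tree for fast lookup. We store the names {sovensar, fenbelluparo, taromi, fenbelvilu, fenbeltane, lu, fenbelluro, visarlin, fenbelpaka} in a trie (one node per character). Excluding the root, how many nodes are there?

Insert word by word; a character creates a node only if that edge doesn't already exist:
  "sovensar" → 8 new (s, o, v, e, n, s, a, r)
  "fenbelluparo" → 12 new (f, e, n, b, e, l, l, u, p, a, r, o)
  "taromi" → 6 new (t, a, r, o, m, i)
  "fenbelvilu" → prefix "fenbel" already present; 4 new (v, i, l, u)
  "fenbeltane" → prefix "fenbel" already present; 4 new (t, a, n, e)
  "lu" → 2 new (l, u)
  "fenbelluro" → prefix "fenbellu" already present; 2 new (r, o)
  "visarlin" → 8 new (v, i, s, a, r, l, i, n)
  "fenbelpaka" → prefix "fenbel" already present; 4 new (p, a, k, a)
Total nodes = 8 + 12 + 6 + 4 + 4 + 2 + 2 + 8 + 4 = 50

50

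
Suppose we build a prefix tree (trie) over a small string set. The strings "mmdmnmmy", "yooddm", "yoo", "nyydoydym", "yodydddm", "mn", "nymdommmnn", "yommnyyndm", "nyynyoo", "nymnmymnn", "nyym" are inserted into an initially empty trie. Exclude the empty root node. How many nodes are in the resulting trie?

57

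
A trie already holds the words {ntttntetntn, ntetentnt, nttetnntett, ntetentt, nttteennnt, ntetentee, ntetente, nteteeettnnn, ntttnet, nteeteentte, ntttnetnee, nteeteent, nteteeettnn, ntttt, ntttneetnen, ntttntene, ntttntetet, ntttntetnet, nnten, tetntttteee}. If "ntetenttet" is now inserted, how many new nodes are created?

2

The longest prefix of "ntetenttet" already in the trie is "ntetentt" (length 8).
Each of the 2 remaining characters creates one node.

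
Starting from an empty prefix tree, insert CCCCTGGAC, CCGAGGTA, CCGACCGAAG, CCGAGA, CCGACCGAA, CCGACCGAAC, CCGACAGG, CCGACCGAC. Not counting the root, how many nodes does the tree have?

Trie structure (* marks end of a word):
(root)
└─ C
   └─ C
      ├─ C
      │  └─ C
      │     └─ T
      │        └─ G
      │           └─ G
      │              └─ A
      │                 └─ C *
      └─ G
         └─ A
            ├─ C
            │  ├─ A
            │  │  └─ G
            │  │     └─ G *
            │  └─ C
            │     └─ G
            │        └─ A
            │           ├─ A *
            │           │  ├─ C *
            │           │  └─ G *
            │           └─ C *
            └─ G
               ├─ A *
               └─ G
                  └─ T
                     └─ A *
Counting every labelled node above: 27.

27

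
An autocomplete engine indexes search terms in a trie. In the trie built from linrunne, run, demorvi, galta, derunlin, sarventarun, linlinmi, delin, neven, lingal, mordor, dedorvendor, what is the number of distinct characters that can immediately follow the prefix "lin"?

3

The children of the "lin" node are the distinct next characters among strings starting with "lin".
Characters that immediately follow "lin" among the stored strings: {g, l, r}.
That node has 3 child edges.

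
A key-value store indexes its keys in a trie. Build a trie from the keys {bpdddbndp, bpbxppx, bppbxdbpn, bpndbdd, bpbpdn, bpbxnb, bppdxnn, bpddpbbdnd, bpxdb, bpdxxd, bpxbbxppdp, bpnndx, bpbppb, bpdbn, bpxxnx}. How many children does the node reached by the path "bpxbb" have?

1

Follow the path "bpxbb" to its node, then look at its outgoing edges.
Characters that immediately follow "bpxbb" among the stored strings: {x}.
That node has 1 child edge.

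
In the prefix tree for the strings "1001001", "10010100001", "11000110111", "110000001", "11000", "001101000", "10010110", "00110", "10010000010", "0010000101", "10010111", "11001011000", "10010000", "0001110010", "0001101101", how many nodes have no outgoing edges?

12

Leaves are exactly the stored words that no other stored word extends.
Those words: "0001101101", "0001110010", "0010000101", "001101000", "10010000010", "1001001", "10010100001", "10010110", "10010111", "110000001", "11000110111", "11001011000"
Leaf count: 12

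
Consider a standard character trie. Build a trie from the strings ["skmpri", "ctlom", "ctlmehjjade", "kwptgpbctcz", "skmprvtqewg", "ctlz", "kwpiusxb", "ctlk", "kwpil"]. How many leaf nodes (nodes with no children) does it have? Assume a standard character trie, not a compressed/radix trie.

A leaf is a node with no children — equivalently, the end of a word that is not a proper prefix of any other stored word.
Those words: "ctlk", "ctlmehjjade", "ctlom", "ctlz", "kwpil", "kwpiusxb", "kwptgpbctcz", "skmpri", "skmprvtqewg"
Leaf count: 9

9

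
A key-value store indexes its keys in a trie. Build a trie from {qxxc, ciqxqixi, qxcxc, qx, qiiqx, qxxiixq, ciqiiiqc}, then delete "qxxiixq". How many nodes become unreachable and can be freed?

4

After clearing the end-marker at "qxxiixq", prune upward until reaching a node still needed by another word.
The suffix "iixq" (4 nodes) is used only by "qxxiixq"; the node for "qxx" still has the child "c", so pruning stops there.
Nodes removed: 4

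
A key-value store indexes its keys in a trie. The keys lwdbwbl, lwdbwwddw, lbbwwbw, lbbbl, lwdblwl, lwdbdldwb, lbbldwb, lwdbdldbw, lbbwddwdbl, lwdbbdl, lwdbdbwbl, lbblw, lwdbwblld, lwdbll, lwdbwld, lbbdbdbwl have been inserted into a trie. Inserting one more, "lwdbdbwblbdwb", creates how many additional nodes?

Walking "lwdbdbwblbdwb" from the root, the first 9 characters ("lwdbdbwbl") follow existing edges; "b" is the first miss.
New nodes needed: |"lwdbdbwblbdwb"| − 9 = 13 − 9 = 4.

4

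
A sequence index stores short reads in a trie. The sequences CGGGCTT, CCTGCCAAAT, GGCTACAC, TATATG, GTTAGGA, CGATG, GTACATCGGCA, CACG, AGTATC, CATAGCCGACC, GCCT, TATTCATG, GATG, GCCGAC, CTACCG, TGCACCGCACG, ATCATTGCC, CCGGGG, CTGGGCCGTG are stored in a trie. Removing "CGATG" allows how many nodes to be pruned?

3

After clearing the end-marker at "CGATG", prune upward until reaching a node still needed by another word.
The suffix "ATG" (3 nodes) is used only by "CGATG"; the node for "CG" still has the child "G", so pruning stops there.
Nodes removed: 3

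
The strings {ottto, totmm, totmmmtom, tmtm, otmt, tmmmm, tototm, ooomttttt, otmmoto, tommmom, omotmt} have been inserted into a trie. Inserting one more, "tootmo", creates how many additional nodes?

The longest prefix of "tootmo" already in the trie is "to" (length 2).
So 6 − 2 = 4 new nodes.

4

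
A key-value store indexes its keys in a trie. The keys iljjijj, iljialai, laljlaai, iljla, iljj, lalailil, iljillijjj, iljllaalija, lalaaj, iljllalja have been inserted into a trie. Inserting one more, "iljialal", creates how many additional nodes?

1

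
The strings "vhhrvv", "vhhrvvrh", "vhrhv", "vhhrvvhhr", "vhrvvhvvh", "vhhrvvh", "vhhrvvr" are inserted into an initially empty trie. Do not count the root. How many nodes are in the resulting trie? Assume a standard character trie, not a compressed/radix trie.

20

Trie structure (* marks end of a word):
(root)
└─ v
   └─ h
      ├─ h
      │  └─ r
      │     └─ v
      │        └─ v *
      │           ├─ h *
      │           │  └─ h
      │           │     └─ r *
      │           └─ r *
      │              └─ h *
      └─ r
         ├─ h
         │  └─ v *
         └─ v
            └─ v
               └─ h
                  └─ v
                     └─ v
                        └─ h *
Counting every labelled node above: 20.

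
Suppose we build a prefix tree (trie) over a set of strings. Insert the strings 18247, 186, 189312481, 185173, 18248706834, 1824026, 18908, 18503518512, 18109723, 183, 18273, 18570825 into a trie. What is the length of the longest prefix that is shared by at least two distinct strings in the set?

4

Equivalently: take the maximum, over all pairs, of their longest common prefix length.
"1824026" and "18247" agree on "1824" (4 characters) before diverging; nothing deeper is shared.
Longest shared-prefix length: 4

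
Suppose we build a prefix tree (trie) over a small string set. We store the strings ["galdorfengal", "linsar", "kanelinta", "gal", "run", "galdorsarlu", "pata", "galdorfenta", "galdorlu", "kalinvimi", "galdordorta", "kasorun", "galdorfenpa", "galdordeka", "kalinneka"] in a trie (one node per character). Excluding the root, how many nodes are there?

69

Count nodes per top-level branch (shared prefixes stored once):
  'g'-branch (gal, galdordeka, galdordorta, galdorfengal, galdorfenpa, galdorfenta, galdorlu, galdorsarlu): 31 nodes
  'k'-branch (kalinneka, kalinvimi, kanelinta, kasorun): 25 nodes
  'l'-branch (linsar): 6 nodes
  'p'-branch (pata): 4 nodes
  'r'-branch (run): 3 nodes
Sum: 69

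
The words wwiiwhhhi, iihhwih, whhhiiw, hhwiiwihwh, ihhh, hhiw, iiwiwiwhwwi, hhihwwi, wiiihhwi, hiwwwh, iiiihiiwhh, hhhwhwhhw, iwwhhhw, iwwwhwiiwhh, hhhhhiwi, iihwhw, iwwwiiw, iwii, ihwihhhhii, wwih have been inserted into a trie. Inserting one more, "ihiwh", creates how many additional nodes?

3

"ih" is already a path in the trie; the remaining "iwh" must be added.
New nodes needed: |"ihiwh"| − 2 = 5 − 2 = 3.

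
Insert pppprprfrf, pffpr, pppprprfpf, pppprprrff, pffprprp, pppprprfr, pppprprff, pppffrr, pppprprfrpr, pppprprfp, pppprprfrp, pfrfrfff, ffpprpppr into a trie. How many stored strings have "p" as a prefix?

12

Walk to "p"; the words in its subtree are exactly those with that prefix.
Matches: "pffpr", "pffprprp", "pfrfrfff", "pppffrr", "pppprprff", "pppprprfp", "pppprprfpf", "pppprprfr", "pppprprfrf", "pppprprfrp", "pppprprfrpr", "pppprprrff"
Count: 12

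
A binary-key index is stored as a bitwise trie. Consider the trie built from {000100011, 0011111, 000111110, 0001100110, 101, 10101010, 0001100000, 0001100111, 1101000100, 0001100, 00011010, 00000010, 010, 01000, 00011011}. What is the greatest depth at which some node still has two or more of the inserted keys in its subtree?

The deepest shared node is where two words last agree before diverging.
"0001100110" and "0001100111" agree on "000110011" (9 characters) before diverging; nothing deeper is shared.
Longest shared-prefix length: 9

9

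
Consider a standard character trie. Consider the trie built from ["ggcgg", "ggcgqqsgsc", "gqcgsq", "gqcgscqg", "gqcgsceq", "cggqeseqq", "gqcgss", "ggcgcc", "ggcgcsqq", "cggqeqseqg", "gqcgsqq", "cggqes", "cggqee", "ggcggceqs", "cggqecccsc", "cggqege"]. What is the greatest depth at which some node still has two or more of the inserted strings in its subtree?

Look for the deepest trie node that still has at least two words in its subtree.
"cggqes" and "cggqeseqq" agree on "cggqes" (6 characters) before diverging; nothing deeper is shared.
Longest shared-prefix length: 6

6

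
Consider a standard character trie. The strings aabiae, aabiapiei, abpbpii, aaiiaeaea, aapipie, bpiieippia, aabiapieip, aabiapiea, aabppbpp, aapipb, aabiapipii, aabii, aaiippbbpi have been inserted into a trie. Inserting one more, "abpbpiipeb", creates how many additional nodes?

"abpbpii" is already a path in the trie; the remaining "peb" must be added.
Each of the 3 remaining characters creates one node.

3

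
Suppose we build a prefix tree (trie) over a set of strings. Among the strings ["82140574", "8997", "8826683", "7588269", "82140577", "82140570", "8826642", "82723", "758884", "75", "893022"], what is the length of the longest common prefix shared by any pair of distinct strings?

7

The deepest shared node is where two words last agree before diverging.
e.g. "82140570" and "82140574" share the prefix "8214057" of length 7; no pair shares a longer one.
Longest shared-prefix length: 7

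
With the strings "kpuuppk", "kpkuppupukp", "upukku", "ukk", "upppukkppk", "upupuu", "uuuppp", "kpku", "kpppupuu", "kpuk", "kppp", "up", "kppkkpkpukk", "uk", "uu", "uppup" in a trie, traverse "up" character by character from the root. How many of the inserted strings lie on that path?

1

Walk "up" from the root; an end-of-word marker is hit whenever a stored word is a prefix of "up".
Prefixes of the query that are stored words: "up"
Count: 1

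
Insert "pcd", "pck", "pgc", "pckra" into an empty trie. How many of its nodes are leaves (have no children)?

3

A leaf is a node with no children — equivalently, the end of a word that is not a proper prefix of any other stored word.
Those words: "pcd", "pckra", "pgc"
Leaf count: 3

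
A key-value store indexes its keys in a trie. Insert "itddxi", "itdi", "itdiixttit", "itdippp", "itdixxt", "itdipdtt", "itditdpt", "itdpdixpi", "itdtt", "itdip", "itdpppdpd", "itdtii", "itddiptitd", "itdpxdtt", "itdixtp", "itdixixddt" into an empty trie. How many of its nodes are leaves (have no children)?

A leaf is a node with no children — equivalently, the end of a word that is not a proper prefix of any other stored word.
Those words: "itddiptitd", "itddxi", "itdiixttit", "itdipdtt", "itdippp", "itditdpt", "itdixixddt", "itdixtp", "itdixxt", "itdpdixpi", "itdpppdpd", "itdpxdtt", "itdtii", "itdtt"
Leaf count: 14

14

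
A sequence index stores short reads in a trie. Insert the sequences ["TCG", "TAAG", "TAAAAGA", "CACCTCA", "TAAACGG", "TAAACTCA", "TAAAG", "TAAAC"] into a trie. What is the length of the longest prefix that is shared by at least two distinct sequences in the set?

5

Equivalently: take the maximum, over all pairs, of their longest common prefix length.
"TAAAC" and "TAAACGG" agree on "TAAAC" (5 characters) before diverging; nothing deeper is shared.
Longest shared-prefix length: 5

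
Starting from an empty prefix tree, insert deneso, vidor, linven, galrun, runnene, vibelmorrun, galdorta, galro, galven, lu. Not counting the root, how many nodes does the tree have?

For each word, the new-node count is its length minus the longest prefix already in the trie:
  "deneso" → 6 new (d, e, n, e, s, o)
  "vidor" → 5 new (v, i, d, o, r)
  "linven" → 6 new (l, i, n, v, e, n)
  "galrun" → 6 new (g, a, l, r, u, n)
  "runnene" → 7 new (r, u, n, n, e, n, e)
  "vibelmorrun" → prefix "vi" already present; 9 new (b, e, l, m, o, r, r, u, n)
  "galdorta" → prefix "gal" already present; 5 new (d, o, r, t, a)
  "galro" → prefix "galr" already present; 1 new (o)
  "galven" → prefix "gal" already present; 3 new (v, e, n)
  "lu" → prefix "l" already present; 1 new (u)
Total nodes = 6 + 5 + 6 + 6 + 7 + 9 + 5 + 1 + 3 + 1 = 49

49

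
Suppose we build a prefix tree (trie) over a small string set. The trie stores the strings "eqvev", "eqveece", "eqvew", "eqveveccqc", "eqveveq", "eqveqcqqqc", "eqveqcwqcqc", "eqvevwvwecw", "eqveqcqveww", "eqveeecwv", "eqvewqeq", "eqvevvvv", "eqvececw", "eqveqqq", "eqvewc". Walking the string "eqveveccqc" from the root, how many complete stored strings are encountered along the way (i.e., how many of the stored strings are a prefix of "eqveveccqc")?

Check each prefix of "eqveveccqc" against the stored set — each match is an end-marker on the path.
Prefixes of the query that are stored words: "eqvev", "eqveveccqc"
Count: 2

2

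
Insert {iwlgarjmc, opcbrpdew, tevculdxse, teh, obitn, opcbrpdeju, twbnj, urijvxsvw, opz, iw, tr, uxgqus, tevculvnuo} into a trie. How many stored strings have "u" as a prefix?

Filter for entries beginning with "u":
Words under "u": urijvxsvw, uxgqus
Count: 2

2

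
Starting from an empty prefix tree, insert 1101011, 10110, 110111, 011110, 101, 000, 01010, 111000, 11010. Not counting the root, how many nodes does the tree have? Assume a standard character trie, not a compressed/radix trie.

28

For each word, the new-node count is its length minus the longest prefix already in the trie:
  "1101011" → 7 new (1, 1, 0, 1, 0, 1, 1)
  "10110" → prefix "1" already present; 4 new (0, 1, 1, 0)
  "110111" → prefix "1101" already present; 2 new (1, 1)
  "011110" → 6 new (0, 1, 1, 1, 1, 0)
  "101" → prefix "101" already present; 0 new (none)
  "000" → prefix "0" already present; 2 new (0, 0)
  "01010" → prefix "01" already present; 3 new (0, 1, 0)
  "111000" → prefix "11" already present; 4 new (1, 0, 0, 0)
  "11010" → prefix "11010" already present; 0 new (none)
Total nodes = 7 + 4 + 2 + 6 + 0 + 2 + 3 + 4 + 0 = 28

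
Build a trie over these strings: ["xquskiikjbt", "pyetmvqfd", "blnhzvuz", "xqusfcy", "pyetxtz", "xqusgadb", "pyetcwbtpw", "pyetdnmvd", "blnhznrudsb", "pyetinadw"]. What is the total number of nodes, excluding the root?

60

Insert word by word; a character creates a node only if that edge doesn't already exist:
  "xquskiikjbt" → 11 new (x, q, u, s, k, i, i, k, j, b, t)
  "pyetmvqfd" → 9 new (p, y, e, t, m, v, q, f, d)
  "blnhzvuz" → 8 new (b, l, n, h, z, v, u, z)
  "xqusfcy" → prefix "xqus" already present; 3 new (f, c, y)
  "pyetxtz" → prefix "pyet" already present; 3 new (x, t, z)
  "xqusgadb" → prefix "xqus" already present; 4 new (g, a, d, b)
  "pyetcwbtpw" → prefix "pyet" already present; 6 new (c, w, b, t, p, w)
  "pyetdnmvd" → prefix "pyet" already present; 5 new (d, n, m, v, d)
  "blnhznrudsb" → prefix "blnhz" already present; 6 new (n, r, u, d, s, b)
  "pyetinadw" → prefix "pyet" already present; 5 new (i, n, a, d, w)
Total nodes = 11 + 9 + 8 + 3 + 3 + 4 + 6 + 5 + 6 + 5 = 60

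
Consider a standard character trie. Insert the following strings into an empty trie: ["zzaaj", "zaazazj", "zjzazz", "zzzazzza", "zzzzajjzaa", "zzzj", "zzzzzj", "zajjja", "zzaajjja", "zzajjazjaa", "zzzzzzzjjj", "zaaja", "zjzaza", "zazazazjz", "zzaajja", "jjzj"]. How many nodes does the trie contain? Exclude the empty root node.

66

For each word, the new-node count is its length minus the longest prefix already in the trie:
  "zzaaj" → 5 new (z, z, a, a, j)
  "zaazazj" → prefix "z" already present; 6 new (a, a, z, a, z, j)
  "zjzazz" → prefix "z" already present; 5 new (j, z, a, z, z)
  "zzzazzza" → prefix "zz" already present; 6 new (z, a, z, z, z, a)
  "zzzzajjzaa" → prefix "zzz" already present; 7 new (z, a, j, j, z, a, a)
  "zzzj" → prefix "zzz" already present; 1 new (j)
  "zzzzzj" → prefix "zzzz" already present; 2 new (z, j)
  "zajjja" → prefix "za" already present; 4 new (j, j, j, a)
  "zzaajjja" → prefix "zzaaj" already present; 3 new (j, j, a)
  "zzajjazjaa" → prefix "zza" already present; 7 new (j, j, a, z, j, a, a)
  "zzzzzzzjjj" → prefix "zzzzz" already present; 5 new (z, z, j, j, j)
  "zaaja" → prefix "zaa" already present; 2 new (j, a)
  "zjzaza" → prefix "zjzaz" already present; 1 new (a)
  "zazazazjz" → prefix "za" already present; 7 new (z, a, z, a, z, j, z)
  "zzaajja" → prefix "zzaajj" already present; 1 new (a)
  "jjzj" → 4 new (j, j, z, j)
Total nodes = 5 + 6 + 5 + 6 + 7 + 1 + 2 + 4 + 3 + 7 + 5 + 2 + 1 + 7 + 1 + 4 = 66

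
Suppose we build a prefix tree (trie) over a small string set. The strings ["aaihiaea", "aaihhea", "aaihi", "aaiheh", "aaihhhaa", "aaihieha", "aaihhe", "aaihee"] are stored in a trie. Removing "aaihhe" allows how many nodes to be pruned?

After clearing the end-marker at "aaihhe", prune upward until reaching a node still needed by another word.
Every node on "aaihhe" is still needed (e.g. by "aaihhea"), so nothing is freed.
Nodes removed: 0

0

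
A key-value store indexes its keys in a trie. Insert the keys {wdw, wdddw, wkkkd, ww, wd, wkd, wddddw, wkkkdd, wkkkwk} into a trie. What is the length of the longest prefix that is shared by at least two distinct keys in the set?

5

Equivalently: take the maximum, over all pairs, of their longest common prefix length.
"wkkkd" and "wkkkdd" agree on "wkkkd" (5 characters) before diverging; nothing deeper is shared.
Longest shared-prefix length: 5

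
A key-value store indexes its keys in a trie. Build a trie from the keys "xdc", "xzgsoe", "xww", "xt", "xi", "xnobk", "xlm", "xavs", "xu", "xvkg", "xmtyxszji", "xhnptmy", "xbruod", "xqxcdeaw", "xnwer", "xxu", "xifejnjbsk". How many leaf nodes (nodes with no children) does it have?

A leaf is a node with no children — equivalently, the end of a word that is not a proper prefix of any other stored word.
Those words: "xavs", "xbruod", "xdc", "xhnptmy", "xifejnjbsk", "xlm", "xmtyxszji", "xnobk", "xnwer", "xqxcdeaw", "xt", "xu", "xvkg", "xww", "xxu", "xzgsoe"
Leaf count: 16

16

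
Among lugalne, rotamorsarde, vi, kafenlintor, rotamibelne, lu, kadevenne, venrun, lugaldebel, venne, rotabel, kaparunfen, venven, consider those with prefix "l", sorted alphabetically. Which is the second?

lugaldebel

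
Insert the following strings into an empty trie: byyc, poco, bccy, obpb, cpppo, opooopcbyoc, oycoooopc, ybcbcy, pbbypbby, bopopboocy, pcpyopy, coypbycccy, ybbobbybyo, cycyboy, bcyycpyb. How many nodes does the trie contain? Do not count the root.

Trace insertions, counting only characters that open a new branch:
  "byyc" → 4 new (b, y, y, c)
  "poco" → 4 new (p, o, c, o)
  "bccy" → prefix "b" already present; 3 new (c, c, y)
  "obpb" → 4 new (o, b, p, b)
  "cpppo" → 5 new (c, p, p, p, o)
  "opooopcbyoc" → prefix "o" already present; 10 new (p, o, o, o, p, c, b, y, o, c)
  "oycoooopc" → prefix "o" already present; 8 new (y, c, o, o, o, o, p, c)
  "ybcbcy" → 6 new (y, b, c, b, c, y)
  "pbbypbby" → prefix "p" already present; 7 new (b, b, y, p, b, b, y)
  "bopopboocy" → prefix "b" already present; 9 new (o, p, o, p, b, o, o, c, y)
  "pcpyopy" → prefix "p" already present; 6 new (c, p, y, o, p, y)
  "coypbycccy" → prefix "c" already present; 9 new (o, y, p, b, y, c, c, c, y)
  "ybbobbybyo" → prefix "yb" already present; 8 new (b, o, b, b, y, b, y, o)
  "cycyboy" → prefix "c" already present; 6 new (y, c, y, b, o, y)
  "bcyycpyb" → prefix "bc" already present; 6 new (y, y, c, p, y, b)
Total nodes = 4 + 4 + 3 + 4 + 5 + 10 + 8 + 6 + 7 + 9 + 6 + 9 + 8 + 6 + 6 = 95

95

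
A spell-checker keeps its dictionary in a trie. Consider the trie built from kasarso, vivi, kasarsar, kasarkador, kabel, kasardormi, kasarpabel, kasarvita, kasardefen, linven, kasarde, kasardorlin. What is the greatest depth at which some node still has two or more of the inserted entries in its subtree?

8

Equivalently: take the maximum, over all pairs, of their longest common prefix length.
e.g. "kasardorlin" and "kasardormi" share the prefix "kasardor" of length 8; no pair shares a longer one.
Longest shared-prefix length: 8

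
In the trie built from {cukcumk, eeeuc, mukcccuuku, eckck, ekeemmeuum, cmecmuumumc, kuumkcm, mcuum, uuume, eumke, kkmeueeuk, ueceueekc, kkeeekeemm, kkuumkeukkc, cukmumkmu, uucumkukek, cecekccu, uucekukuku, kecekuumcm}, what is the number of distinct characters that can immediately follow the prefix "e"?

The children of the "e" node are the distinct next characters among strings starting with "e".
Distinct next characters after "e": c, e, k, u.
That node has 4 child edges.

4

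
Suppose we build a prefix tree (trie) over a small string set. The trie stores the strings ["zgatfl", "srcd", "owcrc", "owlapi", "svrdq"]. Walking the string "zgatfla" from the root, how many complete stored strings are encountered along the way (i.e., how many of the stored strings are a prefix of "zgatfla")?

Traverse "zgatfla" character by character; count nodes along the way that are marked as word ends.
Prefixes of the query that are stored words: "zgatfl"
Count: 1

1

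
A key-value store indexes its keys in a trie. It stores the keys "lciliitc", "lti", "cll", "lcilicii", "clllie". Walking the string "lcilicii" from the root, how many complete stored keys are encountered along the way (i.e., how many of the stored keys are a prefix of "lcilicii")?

Walk "lcilicii" from the root; an end-of-word marker is hit whenever a stored word is a prefix of "lcilicii".
Prefixes of the query that are stored words: "lcilicii"
Count: 1

1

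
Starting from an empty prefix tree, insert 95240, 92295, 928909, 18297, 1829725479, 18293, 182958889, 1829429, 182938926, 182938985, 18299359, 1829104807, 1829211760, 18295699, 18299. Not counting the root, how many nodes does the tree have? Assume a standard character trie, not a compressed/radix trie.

Trace insertions, counting only characters that open a new branch:
  "95240" → 5 new (9, 5, 2, 4, 0)
  "92295" → prefix "9" already present; 4 new (2, 2, 9, 5)
  "928909" → prefix "92" already present; 4 new (8, 9, 0, 9)
  "18297" → 5 new (1, 8, 2, 9, 7)
  "1829725479" → prefix "18297" already present; 5 new (2, 5, 4, 7, 9)
  "18293" → prefix "1829" already present; 1 new (3)
  "182958889" → prefix "1829" already present; 5 new (5, 8, 8, 8, 9)
  "1829429" → prefix "1829" already present; 3 new (4, 2, 9)
  "182938926" → prefix "18293" already present; 4 new (8, 9, 2, 6)
  "182938985" → prefix "1829389" already present; 2 new (8, 5)
  "18299359" → prefix "1829" already present; 4 new (9, 3, 5, 9)
  "1829104807" → prefix "1829" already present; 6 new (1, 0, 4, 8, 0, 7)
  "1829211760" → prefix "1829" already present; 6 new (2, 1, 1, 7, 6, 0)
  "18295699" → prefix "18295" already present; 3 new (6, 9, 9)
  "18299" → prefix "18299" already present; 0 new (none)
Total nodes = 5 + 4 + 4 + 5 + 5 + 1 + 5 + 3 + 4 + 2 + 4 + 6 + 6 + 3 + 0 = 57

57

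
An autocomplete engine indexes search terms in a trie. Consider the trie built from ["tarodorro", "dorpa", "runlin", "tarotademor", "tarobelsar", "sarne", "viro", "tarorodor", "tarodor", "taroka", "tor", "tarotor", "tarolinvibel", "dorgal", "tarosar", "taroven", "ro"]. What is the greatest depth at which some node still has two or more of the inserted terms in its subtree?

The deepest shared node is where two words last agree before diverging.
e.g. "tarodor" and "tarodorro" share the prefix "tarodor" of length 7; no pair shares a longer one.
Longest shared-prefix length: 7

7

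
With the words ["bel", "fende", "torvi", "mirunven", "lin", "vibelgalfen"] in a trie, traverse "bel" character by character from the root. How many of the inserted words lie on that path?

Traverse "bel" character by character; count nodes along the way that are marked as word ends.
Prefixes of the query that are stored words: "bel"
Count: 1

1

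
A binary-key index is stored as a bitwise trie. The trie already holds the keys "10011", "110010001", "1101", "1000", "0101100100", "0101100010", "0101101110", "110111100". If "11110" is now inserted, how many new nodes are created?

3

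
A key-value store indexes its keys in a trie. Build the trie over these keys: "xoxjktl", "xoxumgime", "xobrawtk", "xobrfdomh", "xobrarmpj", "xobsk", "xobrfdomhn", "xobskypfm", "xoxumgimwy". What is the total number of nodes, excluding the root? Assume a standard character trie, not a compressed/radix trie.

37

Insert word by word; a character creates a node only if that edge doesn't already exist:
  "xoxjktl" → 7 new (x, o, x, j, k, t, l)
  "xoxumgime" → prefix "xox" already present; 6 new (u, m, g, i, m, e)
  "xobrawtk" → prefix "xo" already present; 6 new (b, r, a, w, t, k)
  "xobrfdomh" → prefix "xobr" already present; 5 new (f, d, o, m, h)
  "xobrarmpj" → prefix "xobra" already present; 4 new (r, m, p, j)
  "xobsk" → prefix "xob" already present; 2 new (s, k)
  "xobrfdomhn" → prefix "xobrfdomh" already present; 1 new (n)
  "xobskypfm" → prefix "xobsk" already present; 4 new (y, p, f, m)
  "xoxumgimwy" → prefix "xoxumgim" already present; 2 new (w, y)
Total nodes = 7 + 6 + 6 + 5 + 4 + 2 + 1 + 4 + 2 = 37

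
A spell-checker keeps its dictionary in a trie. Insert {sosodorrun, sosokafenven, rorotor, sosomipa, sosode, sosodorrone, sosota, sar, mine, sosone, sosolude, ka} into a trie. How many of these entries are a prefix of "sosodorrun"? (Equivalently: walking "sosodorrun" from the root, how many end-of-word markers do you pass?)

1

Check each prefix of "sosodorrun" against the stored set — each match is an end-marker on the path.
Prefixes of the query that are stored words: "sosodorrun"
Count: 1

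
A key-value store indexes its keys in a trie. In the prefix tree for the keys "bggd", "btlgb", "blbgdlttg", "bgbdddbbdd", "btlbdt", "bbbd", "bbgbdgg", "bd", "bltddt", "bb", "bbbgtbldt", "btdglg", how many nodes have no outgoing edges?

Leaves are exactly the stored words that no other stored word extends.
Those words: "bbbd", "bbbgtbldt", "bbgbdgg", "bd", "bgbdddbbdd", "bggd", "blbgdlttg", "bltddt", "btdglg", "btlbdt", "btlgb"
Leaf count: 11

11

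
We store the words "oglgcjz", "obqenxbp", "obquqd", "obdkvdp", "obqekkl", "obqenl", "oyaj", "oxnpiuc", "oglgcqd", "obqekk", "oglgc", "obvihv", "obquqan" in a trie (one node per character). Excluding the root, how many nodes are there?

43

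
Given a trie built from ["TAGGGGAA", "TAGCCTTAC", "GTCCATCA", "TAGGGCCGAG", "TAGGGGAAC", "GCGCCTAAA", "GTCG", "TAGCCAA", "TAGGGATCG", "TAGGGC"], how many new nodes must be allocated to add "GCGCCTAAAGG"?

2

Walking "GCGCCTAAAGG" from the root, the first 9 characters ("GCGCCTAAA") follow existing edges; "G" is the first miss.
New nodes needed: |"GCGCCTAAAGG"| − 9 = 11 − 9 = 2.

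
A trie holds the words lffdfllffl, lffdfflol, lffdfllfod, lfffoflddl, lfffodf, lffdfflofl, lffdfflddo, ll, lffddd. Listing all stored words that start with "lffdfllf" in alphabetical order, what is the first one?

Filter for "lffdfllf…" and sort: "lffdfllffl", "lffdfllfod"
The 1st is lffdfllffl.

lffdfllffl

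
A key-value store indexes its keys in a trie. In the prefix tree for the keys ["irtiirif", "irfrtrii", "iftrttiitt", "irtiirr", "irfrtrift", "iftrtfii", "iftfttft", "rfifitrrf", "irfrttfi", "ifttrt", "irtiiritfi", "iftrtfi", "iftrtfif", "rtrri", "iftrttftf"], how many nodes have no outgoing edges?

Leaves are exactly the stored words that no other stored word extends.
Those words: "iftfttft", "iftrtfif", "iftrtfii", "iftrttftf", "iftrttiitt", "ifttrt", "irfrtrift", "irfrtrii", "irfrttfi", "irtiirif", "irtiiritfi", "irtiirr", "rfifitrrf", "rtrri"
Leaf count: 14

14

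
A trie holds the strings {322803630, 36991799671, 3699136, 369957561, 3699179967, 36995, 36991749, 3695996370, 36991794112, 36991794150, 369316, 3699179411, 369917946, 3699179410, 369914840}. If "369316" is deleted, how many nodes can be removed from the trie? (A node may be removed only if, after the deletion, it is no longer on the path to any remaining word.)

3

A node on "369316"'s path can go only if nothing else ends at it or branches off below it.
The suffix "316" (3 nodes) is used only by "369316"; the node for "369" still has the child "9", so pruning stops there.
Nodes removed: 3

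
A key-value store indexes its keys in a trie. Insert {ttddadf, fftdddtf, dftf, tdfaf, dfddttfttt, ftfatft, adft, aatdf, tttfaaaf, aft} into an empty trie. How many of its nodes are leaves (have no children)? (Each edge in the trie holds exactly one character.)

10

Leaves are exactly the stored words that no other stored word extends.
Those words: "aatdf", "adft", "aft", "dfddttfttt", "dftf", "fftdddtf", "ftfatft", "tdfaf", "ttddadf", "tttfaaaf"
Leaf count: 10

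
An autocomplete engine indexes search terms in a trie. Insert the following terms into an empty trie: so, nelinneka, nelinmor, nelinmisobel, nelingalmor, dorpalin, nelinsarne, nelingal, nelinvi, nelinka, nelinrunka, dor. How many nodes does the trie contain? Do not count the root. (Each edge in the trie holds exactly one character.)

Insert word by word; a character creates a node only if that edge doesn't already exist:
  "so" → 2 new (s, o)
  "nelinneka" → 9 new (n, e, l, i, n, n, e, k, a)
  "nelinmor" → prefix "nelin" already present; 3 new (m, o, r)
  "nelinmisobel" → prefix "nelinm" already present; 6 new (i, s, o, b, e, l)
  "nelingalmor" → prefix "nelin" already present; 6 new (g, a, l, m, o, r)
  "dorpalin" → 8 new (d, o, r, p, a, l, i, n)
  "nelinsarne" → prefix "nelin" already present; 5 new (s, a, r, n, e)
  "nelingal" → prefix "nelingal" already present; 0 new (none)
  "nelinvi" → prefix "nelin" already present; 2 new (v, i)
  "nelinka" → prefix "nelin" already present; 2 new (k, a)
  "nelinrunka" → prefix "nelin" already present; 5 new (r, u, n, k, a)
  "dor" → prefix "dor" already present; 0 new (none)
Total nodes = 2 + 9 + 3 + 6 + 6 + 8 + 5 + 0 + 2 + 2 + 5 + 0 = 48

48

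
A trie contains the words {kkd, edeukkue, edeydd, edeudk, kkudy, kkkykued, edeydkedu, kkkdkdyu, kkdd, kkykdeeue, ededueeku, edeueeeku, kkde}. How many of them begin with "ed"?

Walk to "ed"; the words in its subtree are exactly those with that prefix.
Matches: "ededueeku", "edeudk", "edeueeeku", "edeukkue", "edeydd", "edeydkedu"
Count: 6

6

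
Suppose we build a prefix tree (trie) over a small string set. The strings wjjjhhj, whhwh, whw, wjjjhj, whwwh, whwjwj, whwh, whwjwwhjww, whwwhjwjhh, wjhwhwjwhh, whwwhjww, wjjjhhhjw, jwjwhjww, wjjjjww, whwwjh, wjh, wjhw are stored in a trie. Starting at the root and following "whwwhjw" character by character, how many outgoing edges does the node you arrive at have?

The children of the "whwwhjw" node are the distinct next characters among strings starting with "whwwhjw".
Characters that immediately follow "whwwhjw" among the stored strings: {j, w}.
That node has 2 child edges.

2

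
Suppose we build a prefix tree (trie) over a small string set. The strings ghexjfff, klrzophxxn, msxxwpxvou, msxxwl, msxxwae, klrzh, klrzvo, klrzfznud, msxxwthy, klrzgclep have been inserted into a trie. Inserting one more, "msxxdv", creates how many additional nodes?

The longest prefix of "msxxdv" already in the trie is "msxx" (length 4).
New nodes needed: |"msxxdv"| − 4 = 6 − 4 = 2.

2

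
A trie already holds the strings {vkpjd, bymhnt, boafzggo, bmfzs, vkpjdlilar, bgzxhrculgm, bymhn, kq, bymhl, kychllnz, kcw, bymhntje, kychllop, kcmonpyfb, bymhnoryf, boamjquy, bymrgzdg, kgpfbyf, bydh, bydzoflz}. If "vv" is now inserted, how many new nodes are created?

1

The longest prefix of "vv" already in the trie is "v" (length 1).
Each of the 1 remaining characters creates one node.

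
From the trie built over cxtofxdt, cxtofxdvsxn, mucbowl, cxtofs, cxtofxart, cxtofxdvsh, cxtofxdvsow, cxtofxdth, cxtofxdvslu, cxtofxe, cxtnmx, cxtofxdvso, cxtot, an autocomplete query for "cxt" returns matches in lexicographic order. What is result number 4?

Words with prefix "cxt", in lexicographic order: "cxtnmx", "cxtofs", "cxtofxart", "cxtofxdt", "cxtofxdth", "cxtofxdvsh", "cxtofxdvslu", "cxtofxdvso", "cxtofxdvsow", "cxtofxdvsxn", "cxtofxe", "cxtot"
The 4th is cxtofxdt.

cxtofxdt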